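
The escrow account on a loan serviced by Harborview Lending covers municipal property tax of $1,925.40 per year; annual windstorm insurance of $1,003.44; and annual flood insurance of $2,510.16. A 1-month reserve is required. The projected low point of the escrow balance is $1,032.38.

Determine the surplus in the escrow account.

$579.13

Municipal property tax = $1,925.40/yr
Windstorm insurance = $1,003.44/yr
Flood insurance = $2,510.16/yr
Total per year = $1,925.40 + $1,003.44 + $2,510.16 = $5,439.00
Per month = $5,439.00 / 12 = $453.25
Cushion = 1 × $453.25 = $453.25
Surplus = $1,032.38 − $453.25 = $579.13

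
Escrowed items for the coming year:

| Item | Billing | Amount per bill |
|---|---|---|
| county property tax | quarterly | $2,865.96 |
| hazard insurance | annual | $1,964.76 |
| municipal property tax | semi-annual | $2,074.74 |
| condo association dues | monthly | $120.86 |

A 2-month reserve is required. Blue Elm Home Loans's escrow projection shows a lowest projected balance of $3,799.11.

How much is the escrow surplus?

$627.71

County property tax: $2,865.96 × 4 = $11,463.84 per year
Hazard insurance: $1,964.76 per year
Municipal property tax: $2,074.74 × 2 = $4,149.48 per year
Condo association dues: $120.86 × 12 = $1,450.32 per year
Total per year = $11,463.84 + $1,964.76 + $4,149.48 + $1,450.32 = $19,028.40
Per month = $19,028.40 / 12 = $1,585.70
Cushion = 2 × $1,585.70 = $3,171.40
Excess over cushion: $3,799.11 − $3,171.40 = $627.71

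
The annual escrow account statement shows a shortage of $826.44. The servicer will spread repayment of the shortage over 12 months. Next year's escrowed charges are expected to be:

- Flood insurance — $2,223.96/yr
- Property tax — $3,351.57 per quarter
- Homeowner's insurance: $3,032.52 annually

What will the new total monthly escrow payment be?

$1,624.10

Flood insurance = $2,223.96/yr
Property tax = $3,351.57 × 4 = $13,406.28/yr
Homeowner's insurance = $3,032.52/yr
Total per year = $18,662.76
Per month = $18,662.76 ÷ 12 = $1,555.23
Monthly shortage recovery: $826.44 / 12 = $68.87
Adjusted monthly = $1,555.23 + $68.87 = $1,624.10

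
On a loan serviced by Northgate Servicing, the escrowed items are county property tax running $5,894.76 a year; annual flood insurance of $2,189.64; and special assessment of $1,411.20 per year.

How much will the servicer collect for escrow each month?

County property tax — $5,894.76 per year
Flood insurance — $2,189.64 per year
Special assessment — $1,411.20 per year
Total per year = $5,894.76 + $2,189.64 + $1,411.20 = $9,495.60
Base monthly escrow = $9,495.60 ÷ 12 = $791.30

$791.30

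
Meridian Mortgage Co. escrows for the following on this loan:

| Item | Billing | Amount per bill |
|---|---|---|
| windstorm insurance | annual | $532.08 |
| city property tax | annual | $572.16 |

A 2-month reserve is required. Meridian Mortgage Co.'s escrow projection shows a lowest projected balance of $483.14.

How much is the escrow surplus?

Windstorm insurance — $532.08/yr
City property tax — $572.16/yr
Combined annual = $1,104.24
Base monthly escrow = $1,104.24 / 12 = $92.02
Cushion = 2 × $92.02 = $184.04
Surplus = $483.14 − $184.04 = $299.10

$299.10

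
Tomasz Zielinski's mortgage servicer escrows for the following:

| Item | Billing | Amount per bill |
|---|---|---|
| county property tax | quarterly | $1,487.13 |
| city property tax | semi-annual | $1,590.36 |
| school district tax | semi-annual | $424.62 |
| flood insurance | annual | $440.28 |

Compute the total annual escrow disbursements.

$10,418.76

County property tax — $1,487.13 × 4 = $5,948.52 per year
City property tax — $1,590.36 × 2 = $3,180.72 per year
School district tax — $424.62 × 2 = $849.24 per year
Flood insurance — $440.28 per year
Yearly total = $10,418.76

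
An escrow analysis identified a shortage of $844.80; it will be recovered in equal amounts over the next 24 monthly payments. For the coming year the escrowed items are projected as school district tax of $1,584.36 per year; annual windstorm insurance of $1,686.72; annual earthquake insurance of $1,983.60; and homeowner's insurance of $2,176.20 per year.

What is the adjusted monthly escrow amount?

$654.44

School district tax — $1,584.36
Windstorm insurance — $1,686.72
Earthquake insurance — $1,983.60
Homeowner's insurance — $2,176.20
Total annual escrow = $7,430.88
Base monthly escrow = $7,430.88 ÷ 12 = $619.24
Shortage per month = $844.80 / 24 = $35.20
New monthly escrow = $619.24 + $35.20 = $654.44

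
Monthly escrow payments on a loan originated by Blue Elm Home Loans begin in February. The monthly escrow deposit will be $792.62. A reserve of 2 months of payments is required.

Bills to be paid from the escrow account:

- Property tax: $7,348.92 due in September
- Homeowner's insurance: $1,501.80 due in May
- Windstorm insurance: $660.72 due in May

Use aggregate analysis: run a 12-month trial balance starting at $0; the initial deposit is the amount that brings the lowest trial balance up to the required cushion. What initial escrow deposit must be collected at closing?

Cushion = 2 × $792.62 = $1,585.24
Trial balance (start $0, +$792.62 each month, − disbursements):
  Feb: +$792.62 → $792.62
  Mar: +$792.62 → $1,585.24
  Apr: +$792.62 → $2,377.86
  May: +$792.62 − $2,162.52 → $1,007.96
  Jun: +$792.62 → $1,800.58
  Jul: +$792.62 → $2,593.20
  Aug: +$792.62 → $3,385.82
  Sep: +$792.62 − $7,348.92 → -$3,170.48
  Oct: +$792.62 → -$2,377.86
  Nov: +$792.62 → -$1,585.24
  Dec: +$792.62 → -$792.62
  Jan: +$792.62 → $0.00
Lowest trial balance = -$3,170.48 (Sep)
Initial deposit = cushion − low point = $1,585.24 − (-$3,170.48) = $4,755.72

$4,755.72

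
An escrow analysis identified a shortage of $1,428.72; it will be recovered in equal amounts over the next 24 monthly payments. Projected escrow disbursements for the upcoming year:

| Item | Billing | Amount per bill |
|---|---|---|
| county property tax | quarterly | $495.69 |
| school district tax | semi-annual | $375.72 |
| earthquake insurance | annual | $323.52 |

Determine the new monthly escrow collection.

$314.34

County property tax = $495.69 × 4 = $1,982.76/yr
School district tax = $375.72 × 2 = $751.44/yr
Earthquake insurance = $323.52/yr
Annual escrow total = $1,982.76 + $751.44 + $323.52 = $3,057.72
Per month = $3,057.72 / 12 = $254.81
Shortage spread = $1,428.72 / 24 = $59.53/mo
New monthly escrow = $254.81 + $59.53 = $314.34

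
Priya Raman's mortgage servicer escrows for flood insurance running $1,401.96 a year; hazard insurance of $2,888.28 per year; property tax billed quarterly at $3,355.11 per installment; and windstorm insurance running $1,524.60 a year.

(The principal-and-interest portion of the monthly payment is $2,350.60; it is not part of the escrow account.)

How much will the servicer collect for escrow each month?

$1,602.94

Flood insurance: $1,401.96 per year
Hazard insurance: $2,888.28 per year
Property tax: $3,355.11 × 4 = $13,420.44 per year
Windstorm insurance: $1,524.60 per year
Yearly total = $1,401.96 + $2,888.28 + $13,420.44 + $1,524.60 = $19,235.28
Per month = $19,235.28 / 12 = $1,602.94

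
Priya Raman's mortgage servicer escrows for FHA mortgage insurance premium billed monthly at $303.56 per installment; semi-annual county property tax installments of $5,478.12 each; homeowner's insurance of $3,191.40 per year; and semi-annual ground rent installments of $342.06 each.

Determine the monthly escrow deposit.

$1,539.54

FHA mortgage insurance premium — $303.56 × 12 = $3,642.72
County property tax — $5,478.12 × 2 = $10,956.24
Homeowner's insurance — $3,191.40
Ground rent — $342.06 × 2 = $684.12
Total annual escrow = $18,474.48
Base monthly escrow = $18,474.48 ÷ 12 = $1,539.54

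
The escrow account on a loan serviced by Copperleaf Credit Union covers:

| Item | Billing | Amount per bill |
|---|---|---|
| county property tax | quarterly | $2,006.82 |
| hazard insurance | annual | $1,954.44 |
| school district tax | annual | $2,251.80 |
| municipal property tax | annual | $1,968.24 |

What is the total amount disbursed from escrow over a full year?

County property tax = $2,006.82 × 4 = $8,027.28 annually
Hazard insurance = $1,954.44 annually
School district tax = $2,251.80 annually
Municipal property tax = $1,968.24 annually
Total annual escrow = $14,201.76

$14,201.76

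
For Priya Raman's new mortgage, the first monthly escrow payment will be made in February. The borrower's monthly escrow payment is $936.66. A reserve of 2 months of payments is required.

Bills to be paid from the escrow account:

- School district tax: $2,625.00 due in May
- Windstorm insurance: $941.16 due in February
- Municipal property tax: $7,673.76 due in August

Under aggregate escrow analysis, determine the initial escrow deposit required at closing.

Cushion = 2 × $936.66 = $1,873.32
Trial balance (start $0, +$936.66 each month, − disbursements):
  Feb: +$936.66 − $941.16 → -$4.50
  Mar: +$936.66 → $932.16
  Apr: +$936.66 → $1,868.82
  May: +$936.66 − $2,625.00 → $180.48
  Jun: +$936.66 → $1,117.14
  Jul: +$936.66 → $2,053.80
  Aug: +$936.66 − $7,673.76 → -$4,683.30
  Sep: +$936.66 → -$3,746.64
  Oct: +$936.66 → -$2,809.98
  Nov: +$936.66 → -$1,873.32
  Dec: +$936.66 → -$936.66
  Jan: +$936.66 → $0.00
Lowest trial balance = -$4,683.30 (Aug)
Initial deposit = cushion − low point = $1,873.32 − (-$4,683.30) = $6,556.62

$6,556.62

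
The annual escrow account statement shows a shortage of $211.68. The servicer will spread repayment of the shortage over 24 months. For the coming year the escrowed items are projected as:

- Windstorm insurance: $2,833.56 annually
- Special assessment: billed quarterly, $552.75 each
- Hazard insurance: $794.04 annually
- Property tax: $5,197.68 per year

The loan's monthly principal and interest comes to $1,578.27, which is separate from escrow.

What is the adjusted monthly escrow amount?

Windstorm insurance — $2,833.56 annually
Special assessment — $552.75 × 4 = $2,211.00 annually
Hazard insurance — $794.04 annually
Property tax — $5,197.68 annually
Total annual escrow = $2,833.56 + $2,211.00 + $794.04 + $5,197.68 = $11,036.28
Monthly = $11,036.28 ÷ 12 = $919.69
Shortage per month = $211.68 ÷ 24 = $8.82
New monthly escrow = $919.69 + $8.82 = $928.51

$928.51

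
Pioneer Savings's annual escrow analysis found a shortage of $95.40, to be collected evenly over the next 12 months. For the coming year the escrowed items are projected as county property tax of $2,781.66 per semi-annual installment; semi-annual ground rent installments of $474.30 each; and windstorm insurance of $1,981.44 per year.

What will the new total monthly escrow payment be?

$715.73

County property tax = $2,781.66 × 2 = $5,563.32 annually
Ground rent = $474.30 × 2 = $948.60 annually
Windstorm insurance = $1,981.44 annually
Yearly total = $5,563.32 + $948.60 + $1,981.44 = $8,493.36
Monthly = $8,493.36 ÷ 12 = $707.78
Shortage per month = $95.40 / 12 = $7.95
Adjusted monthly = $707.78 + $7.95 = $715.73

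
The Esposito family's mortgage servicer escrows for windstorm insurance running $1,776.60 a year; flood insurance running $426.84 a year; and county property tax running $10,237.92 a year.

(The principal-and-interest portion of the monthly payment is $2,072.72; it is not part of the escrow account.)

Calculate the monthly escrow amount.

$1,036.78

Windstorm insurance = $1,776.60
Flood insurance = $426.84
County property tax = $10,237.92
Total per year = $12,441.36
Monthly = $12,441.36 ÷ 12 = $1,036.78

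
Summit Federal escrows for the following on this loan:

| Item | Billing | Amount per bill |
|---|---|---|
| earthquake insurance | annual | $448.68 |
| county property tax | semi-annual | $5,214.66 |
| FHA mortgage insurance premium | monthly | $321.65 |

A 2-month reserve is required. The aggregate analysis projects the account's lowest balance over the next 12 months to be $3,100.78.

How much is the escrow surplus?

Earthquake insurance: $448.68
County property tax: $5,214.66 × 2 = $10,429.32
FHA mortgage insurance premium: $321.65 × 12 = $3,859.80
Combined annual = $448.68 + $10,429.32 + $3,859.80 = $14,737.80
Per month = $14,737.80 ÷ 12 = $1,228.15
Cushion = 2 × $1,228.15 = $2,456.30
Excess over cushion: $3,100.78 − $2,456.30 = $644.48

$644.48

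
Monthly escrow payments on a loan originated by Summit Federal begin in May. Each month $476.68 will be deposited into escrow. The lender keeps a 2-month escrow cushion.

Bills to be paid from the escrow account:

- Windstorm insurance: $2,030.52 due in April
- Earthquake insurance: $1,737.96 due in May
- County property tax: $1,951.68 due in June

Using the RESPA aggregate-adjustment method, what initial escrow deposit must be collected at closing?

Cushion = 2 × $476.68 = $953.36
Trial balance (start $0, +$476.68 each month, − disbursements):
  May: +$476.68 − $1,737.96 → -$1,261.28
  Jun: +$476.68 − $1,951.68 → -$2,736.28
  Jul: +$476.68 → -$2,259.60
  Aug: +$476.68 → -$1,782.92
  Sep: +$476.68 → -$1,306.24
  Oct: +$476.68 → -$829.56
  Nov: +$476.68 → -$352.88
  Dec: +$476.68 → $123.80
  Jan: +$476.68 → $600.48
  Feb: +$476.68 → $1,077.16
  Mar: +$476.68 → $1,553.84
  Apr: +$476.68 − $2,030.52 → $0.00
Lowest trial balance = -$2,736.28 (Jun)
Initial deposit = cushion − low point = $953.36 − (-$2,736.28) = $3,689.64

$3,689.64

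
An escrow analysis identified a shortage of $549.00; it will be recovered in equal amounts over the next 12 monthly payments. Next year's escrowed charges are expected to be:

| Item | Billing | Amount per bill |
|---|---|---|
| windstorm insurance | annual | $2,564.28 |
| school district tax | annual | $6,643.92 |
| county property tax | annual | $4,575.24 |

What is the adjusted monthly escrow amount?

Windstorm insurance = $2,564.28
School district tax = $6,643.92
County property tax = $4,575.24
Yearly total = $2,564.28 + $6,643.92 + $4,575.24 = $13,783.44
Per month = $13,783.44 / 12 = $1,148.62
Shortage per month = $549.00 ÷ 12 = $45.75
New monthly escrow = $1,148.62 + $45.75 = $1,194.37

$1,194.37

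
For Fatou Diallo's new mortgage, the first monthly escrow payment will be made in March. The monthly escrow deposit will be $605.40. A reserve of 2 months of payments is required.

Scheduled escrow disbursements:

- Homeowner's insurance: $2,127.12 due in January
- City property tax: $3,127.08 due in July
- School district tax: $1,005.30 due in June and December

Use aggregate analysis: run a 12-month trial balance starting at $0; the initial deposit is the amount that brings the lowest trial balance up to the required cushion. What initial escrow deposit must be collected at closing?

Cushion = 2 × $605.40 = $1,210.80
Trial balance (start $0, +$605.40 each month, − disbursements):
  Mar: +$605.40 → $605.40
  Apr: +$605.40 → $1,210.80
  May: +$605.40 → $1,816.20
  Jun: +$605.40 − $1,005.30 → $1,416.30
  Jul: +$605.40 − $3,127.08 → -$1,105.38
  Aug: +$605.40 → -$499.98
  Sep: +$605.40 → $105.42
  Oct: +$605.40 → $710.82
  Nov: +$605.40 → $1,316.22
  Dec: +$605.40 − $1,005.30 → $916.32
  Jan: +$605.40 − $2,127.12 → -$605.40
  Feb: +$605.40 → $0.00
Lowest trial balance = -$1,105.38 (Jul)
Initial deposit = cushion − low point = $1,210.80 − (-$1,105.38) = $2,316.18

$2,316.18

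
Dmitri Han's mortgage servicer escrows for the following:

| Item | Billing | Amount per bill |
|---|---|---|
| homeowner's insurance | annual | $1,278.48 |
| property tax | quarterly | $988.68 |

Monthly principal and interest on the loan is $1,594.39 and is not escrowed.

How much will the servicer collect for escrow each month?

Homeowner's insurance — $1,278.48 per year
Property tax — $988.68 × 4 = $3,954.72 per year
Yearly total = $1,278.48 + $3,954.72 = $5,233.20
Monthly = $5,233.20 ÷ 12 = $436.10

$436.10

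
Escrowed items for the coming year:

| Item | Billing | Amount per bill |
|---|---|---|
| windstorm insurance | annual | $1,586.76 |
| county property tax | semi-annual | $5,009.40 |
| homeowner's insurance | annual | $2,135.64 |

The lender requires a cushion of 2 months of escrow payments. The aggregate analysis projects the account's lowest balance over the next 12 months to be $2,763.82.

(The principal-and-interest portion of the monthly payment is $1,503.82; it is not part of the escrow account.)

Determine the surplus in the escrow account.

$473.62

Windstorm insurance: $1,586.76
County property tax: $5,009.40 × 2 = $10,018.80
Homeowner's insurance: $2,135.64
Yearly total = $1,586.76 + $10,018.80 + $2,135.64 = $13,741.20
Monthly = $13,741.20 ÷ 12 = $1,145.10
Required reserve = 2 × $1,145.10 = $2,290.20
Excess over cushion: $2,763.82 − $2,290.20 = $473.62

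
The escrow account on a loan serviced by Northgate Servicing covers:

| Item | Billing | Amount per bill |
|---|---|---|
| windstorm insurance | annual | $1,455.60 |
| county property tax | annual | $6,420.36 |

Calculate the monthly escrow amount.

$656.33

Windstorm insurance: $1,455.60/yr
County property tax: $6,420.36/yr
Total per year = $7,875.96
Monthly = $7,875.96 ÷ 12 = $656.33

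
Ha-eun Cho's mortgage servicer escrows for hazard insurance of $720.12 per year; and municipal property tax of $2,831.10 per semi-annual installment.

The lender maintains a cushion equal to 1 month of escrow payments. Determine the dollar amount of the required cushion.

$531.86

Hazard insurance — $720.12/yr
Municipal property tax — $2,831.10 × 2 = $5,662.20/yr
Total annual escrow = $720.12 + $5,662.20 = $6,382.32
Base monthly escrow = $6,382.32 ÷ 12 = $531.86
Cushion = 1 × $531.86 = $531.86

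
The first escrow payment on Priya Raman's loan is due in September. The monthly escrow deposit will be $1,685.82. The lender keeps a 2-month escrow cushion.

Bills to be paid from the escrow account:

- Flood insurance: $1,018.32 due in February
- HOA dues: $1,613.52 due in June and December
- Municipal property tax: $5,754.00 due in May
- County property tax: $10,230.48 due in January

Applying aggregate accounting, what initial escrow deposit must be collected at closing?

$6,815.58

Cushion = 2 × $1,685.82 = $3,371.64
Trial balance (start $0, +$1,685.82 each month, − disbursements):
  Sep: +$1,685.82 → $1,685.82
  Oct: +$1,685.82 → $3,371.64
  Nov: +$1,685.82 → $5,057.46
  Dec: +$1,685.82 − $1,613.52 → $5,129.76
  Jan: +$1,685.82 − $10,230.48 → -$3,414.90
  Feb: +$1,685.82 − $1,018.32 → -$2,747.40
  Mar: +$1,685.82 → -$1,061.58
  Apr: +$1,685.82 → $624.24
  May: +$1,685.82 − $5,754.00 → -$3,443.94
  Jun: +$1,685.82 − $1,613.52 → -$3,371.64
  Jul: +$1,685.82 → -$1,685.82
  Aug: +$1,685.82 → $0.00
Lowest trial balance = -$3,443.94 (May)
Initial deposit = cushion − low point = $3,371.64 − (-$3,443.94) = $6,815.58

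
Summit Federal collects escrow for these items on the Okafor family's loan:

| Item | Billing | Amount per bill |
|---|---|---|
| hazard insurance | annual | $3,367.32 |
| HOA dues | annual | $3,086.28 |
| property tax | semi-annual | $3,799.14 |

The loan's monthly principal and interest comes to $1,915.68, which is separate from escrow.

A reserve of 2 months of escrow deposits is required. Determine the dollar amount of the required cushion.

Hazard insurance: $3,367.32 per year
HOA dues: $3,086.28 per year
Property tax: $3,799.14 × 2 = $7,598.28 per year
Annual escrow total = $14,051.88
Monthly = $14,051.88 / 12 = $1,170.99
Cushion = 2 × $1,170.99 = $2,341.98

$2,341.98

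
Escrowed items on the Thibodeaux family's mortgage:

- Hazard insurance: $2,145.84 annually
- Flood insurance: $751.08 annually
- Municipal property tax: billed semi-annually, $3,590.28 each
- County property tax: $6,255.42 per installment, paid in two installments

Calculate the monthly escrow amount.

Hazard insurance — $2,145.84 per year
Flood insurance — $751.08 per year
Municipal property tax — $3,590.28 × 2 = $7,180.56 per year
County property tax — $6,255.42 × 2 = $12,510.84 per year
Annual escrow total = $2,145.84 + $751.08 + $7,180.56 + $12,510.84 = $22,588.32
Monthly escrow = $22,588.32 ÷ 12 = $1,882.36

$1,882.36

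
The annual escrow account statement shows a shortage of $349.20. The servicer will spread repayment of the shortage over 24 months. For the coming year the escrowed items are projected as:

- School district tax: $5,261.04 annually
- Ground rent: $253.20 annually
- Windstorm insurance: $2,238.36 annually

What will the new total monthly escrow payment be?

School district tax = $5,261.04/yr
Ground rent = $253.20/yr
Windstorm insurance = $2,238.36/yr
Total per year = $5,261.04 + $253.20 + $2,238.36 = $7,752.60
Base monthly escrow = $7,752.60 ÷ 12 = $646.05
Monthly shortage recovery: $349.20 ÷ 24 = $14.55
Adjusted monthly = $646.05 + $14.55 = $660.60

$660.60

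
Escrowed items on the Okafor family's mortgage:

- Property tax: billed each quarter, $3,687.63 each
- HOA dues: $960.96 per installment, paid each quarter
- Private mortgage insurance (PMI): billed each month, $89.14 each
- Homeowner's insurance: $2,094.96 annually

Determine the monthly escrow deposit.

Property tax = $3,687.63 × 4 = $14,750.52/yr
HOA dues = $960.96 × 4 = $3,843.84/yr
Private mortgage insurance (PMI) = $89.14 × 12 = $1,069.68/yr
Homeowner's insurance = $2,094.96/yr
Total annual escrow = $21,759.00
Monthly escrow = $21,759.00 / 12 = $1,813.25

$1,813.25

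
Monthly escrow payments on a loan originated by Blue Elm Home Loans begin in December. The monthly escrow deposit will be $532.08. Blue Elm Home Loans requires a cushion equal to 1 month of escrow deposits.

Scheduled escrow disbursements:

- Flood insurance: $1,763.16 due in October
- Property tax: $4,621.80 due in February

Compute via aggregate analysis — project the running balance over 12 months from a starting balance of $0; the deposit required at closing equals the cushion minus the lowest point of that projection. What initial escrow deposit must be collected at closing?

$3,557.64

Cushion = 1 × $532.08 = $532.08
Trial balance (start $0, +$532.08 each month, − disbursements):
  Dec: +$532.08 → $532.08
  Jan: +$532.08 → $1,064.16
  Feb: +$532.08 − $4,621.80 → -$3,025.56
  Mar: +$532.08 → -$2,493.48
  Apr: +$532.08 → -$1,961.40
  May: +$532.08 → -$1,429.32
  Jun: +$532.08 → -$897.24
  Jul: +$532.08 → -$365.16
  Aug: +$532.08 → $166.92
  Sep: +$532.08 → $699.00
  Oct: +$532.08 − $1,763.16 → -$532.08
  Nov: +$532.08 → $0.00
Lowest trial balance = -$3,025.56 (Feb)
Initial deposit = cushion − low point = $532.08 − (-$3,025.56) = $3,557.64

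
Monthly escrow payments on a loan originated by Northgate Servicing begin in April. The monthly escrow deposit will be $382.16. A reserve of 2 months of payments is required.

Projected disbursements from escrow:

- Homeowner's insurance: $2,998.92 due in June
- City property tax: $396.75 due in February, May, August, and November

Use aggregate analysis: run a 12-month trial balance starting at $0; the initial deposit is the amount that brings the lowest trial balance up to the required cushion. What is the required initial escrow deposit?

$3,013.51

Cushion = 2 × $382.16 = $764.32
Trial balance (start $0, +$382.16 each month, − disbursements):
  Apr: +$382.16 → $382.16
  May: +$382.16 − $396.75 → $367.57
  Jun: +$382.16 − $2,998.92 → -$2,249.19
  Jul: +$382.16 → -$1,867.03
  Aug: +$382.16 − $396.75 → -$1,881.62
  Sep: +$382.16 → -$1,499.46
  Oct: +$382.16 → -$1,117.30
  Nov: +$382.16 − $396.75 → -$1,131.89
  Dec: +$382.16 → -$749.73
  Jan: +$382.16 → -$367.57
  Feb: +$382.16 − $396.75 → -$382.16
  Mar: +$382.16 → $0.00
Lowest trial balance = -$2,249.19 (Jun)
Initial deposit = cushion − low point = $764.32 − (-$2,249.19) = $3,013.51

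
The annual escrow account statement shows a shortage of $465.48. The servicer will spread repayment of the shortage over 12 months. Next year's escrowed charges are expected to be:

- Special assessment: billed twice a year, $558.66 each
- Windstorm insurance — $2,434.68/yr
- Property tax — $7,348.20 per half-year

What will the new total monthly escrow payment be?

$1,559.49

Special assessment = $558.66 × 2 = $1,117.32/yr
Windstorm insurance = $2,434.68/yr
Property tax = $7,348.20 × 2 = $14,696.40/yr
Combined annual = $1,117.32 + $2,434.68 + $14,696.40 = $18,248.40
Monthly = $18,248.40 ÷ 12 = $1,520.70
Monthly shortage recovery: $465.48 ÷ 12 = $38.79
New monthly escrow = $1,520.70 + $38.79 = $1,559.49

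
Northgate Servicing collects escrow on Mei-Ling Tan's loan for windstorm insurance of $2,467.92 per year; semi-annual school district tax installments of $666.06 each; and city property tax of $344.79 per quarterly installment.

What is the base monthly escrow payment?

Windstorm insurance — $2,467.92
School district tax — $666.06 × 2 = $1,332.12
City property tax — $344.79 × 4 = $1,379.16
Yearly total = $5,179.20
Base monthly escrow = $5,179.20 ÷ 12 = $431.60

$431.60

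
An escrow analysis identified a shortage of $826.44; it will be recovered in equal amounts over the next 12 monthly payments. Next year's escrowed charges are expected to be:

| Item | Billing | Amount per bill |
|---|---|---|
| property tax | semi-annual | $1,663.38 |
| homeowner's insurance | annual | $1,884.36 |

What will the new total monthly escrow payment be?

Property tax = $1,663.38 × 2 = $3,326.76 annually
Homeowner's insurance = $1,884.36 annually
Yearly total = $5,211.12
Monthly escrow = $5,211.12 / 12 = $434.26
Shortage spread = $826.44 / 12 = $68.87/mo
Adjusted monthly = $434.26 + $68.87 = $503.13

$503.13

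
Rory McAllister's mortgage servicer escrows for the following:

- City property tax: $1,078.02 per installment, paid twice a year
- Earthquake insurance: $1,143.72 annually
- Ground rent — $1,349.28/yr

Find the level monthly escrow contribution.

City property tax: $1,078.02 × 2 = $2,156.04
Earthquake insurance: $1,143.72
Ground rent: $1,349.28
Yearly total = $4,649.04
Monthly = $4,649.04 ÷ 12 = $387.42

$387.42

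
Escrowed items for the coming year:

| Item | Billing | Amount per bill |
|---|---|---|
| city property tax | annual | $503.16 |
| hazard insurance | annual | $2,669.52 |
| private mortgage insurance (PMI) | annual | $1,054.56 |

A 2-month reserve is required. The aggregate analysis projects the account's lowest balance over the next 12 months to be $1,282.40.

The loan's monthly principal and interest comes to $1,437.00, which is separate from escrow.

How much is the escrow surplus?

$577.86

City property tax: $503.16/yr
Hazard insurance: $2,669.52/yr
Private mortgage insurance (PMI): $1,054.56/yr
Annual escrow total = $503.16 + $2,669.52 + $1,054.56 = $4,227.24
Monthly = $4,227.24 ÷ 12 = $352.27
Required reserve = 2 × $352.27 = $704.54
Surplus = $1,282.40 − $704.54 = $577.86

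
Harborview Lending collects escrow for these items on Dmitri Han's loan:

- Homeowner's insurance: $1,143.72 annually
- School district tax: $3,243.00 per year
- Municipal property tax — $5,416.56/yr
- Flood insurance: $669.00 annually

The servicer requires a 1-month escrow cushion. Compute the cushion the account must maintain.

$872.69

Homeowner's insurance = $1,143.72 per year
School district tax = $3,243.00 per year
Municipal property tax = $5,416.56 per year
Flood insurance = $669.00 per year
Total per year = $10,472.28
Base monthly escrow = $10,472.28 / 12 = $872.69
Cushion = 1 × $872.69 = $872.69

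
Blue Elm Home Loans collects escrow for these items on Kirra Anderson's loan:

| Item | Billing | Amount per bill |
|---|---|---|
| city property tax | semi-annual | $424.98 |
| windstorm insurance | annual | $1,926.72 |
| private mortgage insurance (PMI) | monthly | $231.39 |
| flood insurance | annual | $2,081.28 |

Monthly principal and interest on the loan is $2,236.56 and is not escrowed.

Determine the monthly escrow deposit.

$636.22

City property tax — $424.98 × 2 = $849.96/yr
Windstorm insurance — $1,926.72/yr
Private mortgage insurance (PMI) — $231.39 × 12 = $2,776.68/yr
Flood insurance — $2,081.28/yr
Combined annual = $849.96 + $1,926.72 + $2,776.68 + $2,081.28 = $7,634.64
Per month = $7,634.64 ÷ 12 = $636.22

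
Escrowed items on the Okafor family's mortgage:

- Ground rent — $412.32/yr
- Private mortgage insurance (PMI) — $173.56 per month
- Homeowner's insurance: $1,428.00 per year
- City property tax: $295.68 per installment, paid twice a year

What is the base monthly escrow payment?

$376.20

Ground rent — $412.32/yr
Private mortgage insurance (PMI) — $173.56 × 12 = $2,082.72/yr
Homeowner's insurance — $1,428.00/yr
City property tax — $295.68 × 2 = $591.36/yr
Total annual escrow = $4,514.40
Monthly escrow = $4,514.40 / 12 = $376.20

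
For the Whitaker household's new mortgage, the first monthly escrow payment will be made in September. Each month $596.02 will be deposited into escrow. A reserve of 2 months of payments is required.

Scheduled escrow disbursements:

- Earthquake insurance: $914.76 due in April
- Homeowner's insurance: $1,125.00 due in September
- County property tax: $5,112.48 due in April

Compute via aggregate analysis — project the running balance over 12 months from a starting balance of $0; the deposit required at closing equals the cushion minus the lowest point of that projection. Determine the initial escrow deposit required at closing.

$3,576.12

Cushion = 2 × $596.02 = $1,192.04
Trial balance (start $0, +$596.02 each month, − disbursements):
  Sep: +$596.02 − $1,125.00 → -$528.98
  Oct: +$596.02 → $67.04
  Nov: +$596.02 → $663.06
  Dec: +$596.02 → $1,259.08
  Jan: +$596.02 → $1,855.10
  Feb: +$596.02 → $2,451.12
  Mar: +$596.02 → $3,047.14
  Apr: +$596.02 − $6,027.24 → -$2,384.08
  May: +$596.02 → -$1,788.06
  Jun: +$596.02 → -$1,192.04
  Jul: +$596.02 → -$596.02
  Aug: +$596.02 → $0.00
Lowest trial balance = -$2,384.08 (Apr)
Initial deposit = cushion − low point = $1,192.04 − (-$2,384.08) = $3,576.12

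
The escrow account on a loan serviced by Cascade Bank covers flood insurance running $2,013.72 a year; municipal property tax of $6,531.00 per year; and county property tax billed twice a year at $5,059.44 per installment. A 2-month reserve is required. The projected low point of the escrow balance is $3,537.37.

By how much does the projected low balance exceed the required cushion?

Flood insurance: $2,013.72 annually
Municipal property tax: $6,531.00 annually
County property tax: $5,059.44 × 2 = $10,118.88 annually
Total per year = $18,663.60
Base monthly escrow = $18,663.60 ÷ 12 = $1,555.30
Required cushion = 2 × $1,555.30 = $3,110.60
Surplus = $3,537.37 − $3,110.60 = $426.77

$426.77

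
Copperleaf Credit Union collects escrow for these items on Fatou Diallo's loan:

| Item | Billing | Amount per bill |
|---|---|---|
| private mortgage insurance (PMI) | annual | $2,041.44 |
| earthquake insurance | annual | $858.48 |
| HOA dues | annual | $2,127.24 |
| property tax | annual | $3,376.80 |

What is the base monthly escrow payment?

Private mortgage insurance (PMI): $2,041.44 annually
Earthquake insurance: $858.48 annually
HOA dues: $2,127.24 annually
Property tax: $3,376.80 annually
Total per year = $8,403.96
Per month = $8,403.96 ÷ 12 = $700.33

$700.33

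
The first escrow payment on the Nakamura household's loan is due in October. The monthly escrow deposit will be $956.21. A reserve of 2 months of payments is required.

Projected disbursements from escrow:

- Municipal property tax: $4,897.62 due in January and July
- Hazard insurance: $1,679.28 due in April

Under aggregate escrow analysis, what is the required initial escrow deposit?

$3,824.84

Cushion = 2 × $956.21 = $1,912.42
Trial balance (start $0, +$956.21 each month, − disbursements):
  Oct: +$956.21 → $956.21
  Nov: +$956.21 → $1,912.42
  Dec: +$956.21 → $2,868.63
  Jan: +$956.21 − $4,897.62 → -$1,072.78
  Feb: +$956.21 → -$116.57
  Mar: +$956.21 → $839.64
  Apr: +$956.21 − $1,679.28 → $116.57
  May: +$956.21 → $1,072.78
  Jun: +$956.21 → $2,028.99
  Jul: +$956.21 − $4,897.62 → -$1,912.42
  Aug: +$956.21 → -$956.21
  Sep: +$956.21 → $0.00
Lowest trial balance = -$1,912.42 (Jul)
Initial deposit = cushion − low point = $1,912.42 − (-$1,912.42) = $3,824.84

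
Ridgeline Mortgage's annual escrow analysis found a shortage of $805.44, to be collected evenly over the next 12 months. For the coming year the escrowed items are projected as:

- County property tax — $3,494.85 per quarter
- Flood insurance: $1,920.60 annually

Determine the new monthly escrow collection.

$1,392.12

County property tax = $3,494.85 × 4 = $13,979.40
Flood insurance = $1,920.60
Total per year = $15,900.00
Base monthly escrow = $15,900.00 / 12 = $1,325.00
Monthly shortage recovery: $805.44 / 12 = $67.12
Adjusted monthly = $1,325.00 + $67.12 = $1,392.12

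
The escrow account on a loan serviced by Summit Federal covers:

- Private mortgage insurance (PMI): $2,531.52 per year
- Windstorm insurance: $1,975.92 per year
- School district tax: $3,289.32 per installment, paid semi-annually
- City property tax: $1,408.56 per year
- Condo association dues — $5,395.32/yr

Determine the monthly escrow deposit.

$1,490.83

Private mortgage insurance (PMI) — $2,531.52
Windstorm insurance — $1,975.92
School district tax — $3,289.32 × 2 = $6,578.64
City property tax — $1,408.56
Condo association dues — $5,395.32
Combined annual = $2,531.52 + $1,975.92 + $6,578.64 + $1,408.56 + $5,395.32 = $17,889.96
Monthly = $17,889.96 ÷ 12 = $1,490.83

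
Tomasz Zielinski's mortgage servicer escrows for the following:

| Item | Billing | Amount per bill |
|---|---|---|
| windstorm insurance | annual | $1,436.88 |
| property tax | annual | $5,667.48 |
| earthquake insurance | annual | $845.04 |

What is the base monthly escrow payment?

$662.45

Windstorm insurance — $1,436.88 annually
Property tax — $5,667.48 annually
Earthquake insurance — $845.04 annually
Total per year = $1,436.88 + $5,667.48 + $845.04 = $7,949.40
Monthly = $7,949.40 ÷ 12 = $662.45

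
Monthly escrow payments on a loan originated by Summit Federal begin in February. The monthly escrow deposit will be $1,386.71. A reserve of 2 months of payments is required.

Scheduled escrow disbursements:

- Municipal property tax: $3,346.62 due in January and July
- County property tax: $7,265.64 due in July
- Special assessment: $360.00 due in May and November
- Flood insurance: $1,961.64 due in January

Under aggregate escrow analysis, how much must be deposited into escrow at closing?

Cushion = 2 × $1,386.71 = $2,773.42
Trial balance (start $0, +$1,386.71 each month, − disbursements):
  Feb: +$1,386.71 → $1,386.71
  Mar: +$1,386.71 → $2,773.42
  Apr: +$1,386.71 → $4,160.13
  May: +$1,386.71 − $360.00 → $5,186.84
  Jun: +$1,386.71 → $6,573.55
  Jul: +$1,386.71 − $10,612.26 → -$2,652.00
  Aug: +$1,386.71 → -$1,265.29
  Sep: +$1,386.71 → $121.42
  Oct: +$1,386.71 → $1,508.13
  Nov: +$1,386.71 − $360.00 → $2,534.84
  Dec: +$1,386.71 → $3,921.55
  Jan: +$1,386.71 − $5,308.26 → $0.00
Lowest trial balance = -$2,652.00 (Jul)
Initial deposit = cushion − low point = $2,773.42 − (-$2,652.00) = $5,425.42

$5,425.42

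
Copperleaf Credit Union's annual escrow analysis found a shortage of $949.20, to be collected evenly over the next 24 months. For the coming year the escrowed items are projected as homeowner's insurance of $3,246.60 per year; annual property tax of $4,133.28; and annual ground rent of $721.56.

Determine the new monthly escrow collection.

Homeowner's insurance: $3,246.60
Property tax: $4,133.28
Ground rent: $721.56
Total annual escrow = $3,246.60 + $4,133.28 + $721.56 = $8,101.44
Per month = $8,101.44 / 12 = $675.12
Monthly shortage recovery: $949.20 / 24 = $39.55
New monthly escrow = $675.12 + $39.55 = $714.67

$714.67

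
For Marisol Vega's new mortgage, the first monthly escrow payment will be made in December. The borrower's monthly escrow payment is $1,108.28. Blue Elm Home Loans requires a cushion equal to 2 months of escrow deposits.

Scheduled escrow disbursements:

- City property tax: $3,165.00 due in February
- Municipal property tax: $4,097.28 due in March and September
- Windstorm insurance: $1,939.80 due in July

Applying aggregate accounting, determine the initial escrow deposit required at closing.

$5,045.72

Cushion = 2 × $1,108.28 = $2,216.56
Trial balance (start $0, +$1,108.28 each month, − disbursements):
  Dec: +$1,108.28 → $1,108.28
  Jan: +$1,108.28 → $2,216.56
  Feb: +$1,108.28 − $3,165.00 → $159.84
  Mar: +$1,108.28 − $4,097.28 → -$2,829.16
  Apr: +$1,108.28 → -$1,720.88
  May: +$1,108.28 → -$612.60
  Jun: +$1,108.28 → $495.68
  Jul: +$1,108.28 − $1,939.80 → -$335.84
  Aug: +$1,108.28 → $772.44
  Sep: +$1,108.28 − $4,097.28 → -$2,216.56
  Oct: +$1,108.28 → -$1,108.28
  Nov: +$1,108.28 → $0.00
Lowest trial balance = -$2,829.16 (Mar)
Initial deposit = cushion − low point = $2,216.56 − (-$2,829.16) = $5,045.72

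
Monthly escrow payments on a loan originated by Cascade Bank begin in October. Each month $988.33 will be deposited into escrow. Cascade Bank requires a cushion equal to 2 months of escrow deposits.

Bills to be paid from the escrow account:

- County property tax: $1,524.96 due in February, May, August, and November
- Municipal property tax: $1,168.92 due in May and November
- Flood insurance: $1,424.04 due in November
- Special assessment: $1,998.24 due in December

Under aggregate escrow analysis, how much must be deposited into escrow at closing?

Cushion = 2 × $988.33 = $1,976.66
Trial balance (start $0, +$988.33 each month, − disbursements):
  Oct: +$988.33 → $988.33
  Nov: +$988.33 − $4,117.92 → -$2,141.26
  Dec: +$988.33 − $1,998.24 → -$3,151.17
  Jan: +$988.33 → -$2,162.84
  Feb: +$988.33 − $1,524.96 → -$2,699.47
  Mar: +$988.33 → -$1,711.14
  Apr: +$988.33 → -$722.81
  May: +$988.33 − $2,693.88 → -$2,428.36
  Jun: +$988.33 → -$1,440.03
  Jul: +$988.33 → -$451.70
  Aug: +$988.33 − $1,524.96 → -$988.33
  Sep: +$988.33 → $0.00
Lowest trial balance = -$3,151.17 (Dec)
Initial deposit = cushion − low point = $1,976.66 − (-$3,151.17) = $5,127.83

$5,127.83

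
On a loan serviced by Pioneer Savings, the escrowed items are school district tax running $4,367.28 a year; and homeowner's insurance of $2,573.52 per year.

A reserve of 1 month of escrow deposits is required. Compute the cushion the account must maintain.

School district tax: $4,367.28/yr
Homeowner's insurance: $2,573.52/yr
Annual escrow total = $4,367.28 + $2,573.52 = $6,940.80
Monthly = $6,940.80 ÷ 12 = $578.40
Required cushion = 1 × $578.40 = $578.40

$578.40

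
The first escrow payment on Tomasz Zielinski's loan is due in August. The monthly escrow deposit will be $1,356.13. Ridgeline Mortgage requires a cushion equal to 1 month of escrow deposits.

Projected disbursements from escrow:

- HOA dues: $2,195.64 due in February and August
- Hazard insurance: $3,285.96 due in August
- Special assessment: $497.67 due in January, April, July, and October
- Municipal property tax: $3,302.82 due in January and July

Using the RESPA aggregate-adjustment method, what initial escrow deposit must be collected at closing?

$5,481.60

Cushion = 1 × $1,356.13 = $1,356.13
Trial balance (start $0, +$1,356.13 each month, − disbursements):
  Aug: +$1,356.13 − $5,481.60 → -$4,125.47
  Sep: +$1,356.13 → -$2,769.34
  Oct: +$1,356.13 − $497.67 → -$1,910.88
  Nov: +$1,356.13 → -$554.75
  Dec: +$1,356.13 → $801.38
  Jan: +$1,356.13 − $3,800.49 → -$1,642.98
  Feb: +$1,356.13 − $2,195.64 → -$2,482.49
  Mar: +$1,356.13 → -$1,126.36
  Apr: +$1,356.13 − $497.67 → -$267.90
  May: +$1,356.13 → $1,088.23
  Jun: +$1,356.13 → $2,444.36
  Jul: +$1,356.13 − $3,800.49 → $0.00
Lowest trial balance = -$4,125.47 (Aug)
Initial deposit = cushion − low point = $1,356.13 − (-$4,125.47) = $5,481.60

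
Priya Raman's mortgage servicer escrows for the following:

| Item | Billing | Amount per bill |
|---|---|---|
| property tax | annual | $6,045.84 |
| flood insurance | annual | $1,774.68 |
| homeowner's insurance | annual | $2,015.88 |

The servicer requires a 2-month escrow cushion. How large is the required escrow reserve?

Property tax = $6,045.84 annually
Flood insurance = $1,774.68 annually
Homeowner's insurance = $2,015.88 annually
Combined annual = $6,045.84 + $1,774.68 + $2,015.88 = $9,836.40
Base monthly escrow = $9,836.40 ÷ 12 = $819.70
Required cushion = 2 × $819.70 = $1,639.40

$1,639.40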